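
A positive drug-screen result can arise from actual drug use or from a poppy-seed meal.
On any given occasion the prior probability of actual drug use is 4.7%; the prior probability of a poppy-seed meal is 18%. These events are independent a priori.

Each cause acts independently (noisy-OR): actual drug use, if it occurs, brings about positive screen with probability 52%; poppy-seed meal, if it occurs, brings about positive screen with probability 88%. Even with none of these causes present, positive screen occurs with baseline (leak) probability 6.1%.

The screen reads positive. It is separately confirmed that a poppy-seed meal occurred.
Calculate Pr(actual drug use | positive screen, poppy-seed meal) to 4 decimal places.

Under noisy-OR, P(positive screen | causes) = 1 − (1−0.061)·∏(1−qᵢ) over the active causes.
P(positive screen | poppy-seed meal) = 0.88732*0.953 + 0.945914*0.047 = 0.845616 + 0.044458 = 0.890074
Restricting to configurations with actual drug use present: 0.945914*0.047 = 0.044458.
So P(actual drug use | positive screen, poppy-seed meal) = 0.044458/0.890074 ≈ 0.0499.

Pr(actual drug use | positive screen, poppy-seed meal) ≈ 0.0499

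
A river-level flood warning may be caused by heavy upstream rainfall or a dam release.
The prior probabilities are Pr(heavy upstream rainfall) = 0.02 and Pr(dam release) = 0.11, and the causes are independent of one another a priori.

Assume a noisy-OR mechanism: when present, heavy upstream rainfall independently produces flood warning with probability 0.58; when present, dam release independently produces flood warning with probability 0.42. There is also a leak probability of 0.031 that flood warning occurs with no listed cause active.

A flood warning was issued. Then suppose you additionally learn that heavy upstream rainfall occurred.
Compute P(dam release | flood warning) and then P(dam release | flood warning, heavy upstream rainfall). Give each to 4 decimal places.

P(dam release | flood warning) ≈ 0.5653; P(dam release | flood warning, heavy upstream rainfall) ≈ 0.1374

Under noisy-OR, P(flood warning | causes) = 1 − (1−0.031)·∏(1−qᵢ) over the active causes.
Sum P(flood warning|·) weighted by the priors over the 4 (heavy upstream rainfall, dam release) configurations:
  P(flood warning) = 0.031*0.98*0.89 + 0.43798*0.98*0.11 + 0.59302*0.02*0.89 + 0.763952*0.02*0.11
        = 0.027038 + 0.047214 + 0.010556 + 0.001681 = 0.086489
Configurations with dam release contribute 0.048895, so
  P(dam release | flood warning) = 0.048895 / 0.086489 ≈ 0.5653

With the extra evidence:
Enumerate both values of dam release and weight by the priors:
  P(flood warning | heavy upstream rainfall) = 0.59302·0.89 + 0.763952·0.11
        = 0.527788 + 0.084035 = 0.611823
Keeping only the dam release-present terms gives 0.084035, so
  P(dam release | flood warning, heavy upstream rainfall) = 0.084035 / 0.611823 ≈ 0.1374
This is intercausal reasoning (explaining away): once heavy upstream rainfall accounts for the flood warning, dam release becomes less likely.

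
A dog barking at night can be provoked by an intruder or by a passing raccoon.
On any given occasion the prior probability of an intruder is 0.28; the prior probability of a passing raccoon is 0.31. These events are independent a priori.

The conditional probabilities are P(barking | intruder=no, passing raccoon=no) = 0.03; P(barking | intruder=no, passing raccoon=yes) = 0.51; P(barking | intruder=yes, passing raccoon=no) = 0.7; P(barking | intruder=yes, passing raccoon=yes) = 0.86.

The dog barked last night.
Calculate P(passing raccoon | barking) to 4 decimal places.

Enumerate the 4 (intruder, passing raccoon) configurations and weight by the priors:
  P(barking) = 0.03×0.72×0.69 + 0.51×0.72×0.31 + 0.7×0.28×0.69 + 0.86×0.28×0.31
        = 0.014904 + 0.113832 + 0.135240 + 0.074648 = 0.338624
Configurations with passing raccoon contribute 0.188480, so
  P(passing raccoon | barking) = 0.188480 / 0.338624 ≈ 0.5566

P(passing raccoon | barking) ≈ 0.5566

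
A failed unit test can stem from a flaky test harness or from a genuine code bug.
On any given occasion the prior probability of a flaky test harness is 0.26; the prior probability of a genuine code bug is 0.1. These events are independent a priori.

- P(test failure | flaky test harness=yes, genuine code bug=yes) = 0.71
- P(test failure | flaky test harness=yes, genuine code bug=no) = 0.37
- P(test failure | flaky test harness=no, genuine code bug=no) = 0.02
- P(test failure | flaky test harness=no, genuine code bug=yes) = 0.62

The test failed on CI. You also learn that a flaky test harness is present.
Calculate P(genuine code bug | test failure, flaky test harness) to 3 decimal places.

P(genuine code bug | test failure, flaky test harness) ≈ 0.176

Weight on genuine code bug=true, given the evidence: 0.71*0.1 = 0.071000
Normalizer over all consistent configurations: 0.37*0.9 + 0.71*0.1 = 0.404000
P(genuine code bug | test failure, flaky test harness) = 0.071000/0.404000 ≈ 0.176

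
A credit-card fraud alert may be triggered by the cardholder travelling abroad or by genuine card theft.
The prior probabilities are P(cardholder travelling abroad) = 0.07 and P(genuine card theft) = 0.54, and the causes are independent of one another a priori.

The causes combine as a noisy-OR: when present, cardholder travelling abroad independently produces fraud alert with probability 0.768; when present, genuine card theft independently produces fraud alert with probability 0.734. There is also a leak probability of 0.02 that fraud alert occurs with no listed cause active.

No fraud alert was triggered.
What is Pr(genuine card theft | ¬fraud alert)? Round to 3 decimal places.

Under noisy-OR, P(fraud alert | causes) = 1 − (1−0.02)·∏(1−qᵢ) over the active causes.
Weight on genuine card theft=true, given the evidence: 0.130913 + 0.002286 = 0.133199
Normalizer over all consistent configurations: 0.98·0.93·0.46 + 0.26068·0.93·0.54 + 0.22736·0.07·0.46 + 0.060478·0.07·0.54 = 0.559764
P(genuine card theft | ¬fraud alert) = 0.133199/0.559764 ≈ 0.238

Pr(genuine card theft | ¬fraud alert) ≈ 0.238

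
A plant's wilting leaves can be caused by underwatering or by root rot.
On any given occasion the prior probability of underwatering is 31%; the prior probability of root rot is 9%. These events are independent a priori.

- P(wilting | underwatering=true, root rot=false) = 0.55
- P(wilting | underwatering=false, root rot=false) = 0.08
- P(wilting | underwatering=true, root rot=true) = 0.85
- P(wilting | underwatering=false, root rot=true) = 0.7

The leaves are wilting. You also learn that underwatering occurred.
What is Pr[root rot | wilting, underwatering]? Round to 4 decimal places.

Pr[root rot | wilting, underwatering] ≈ 0.1326

Enumerate both values of root rot and weight by the priors:
  P(wilting | underwatering) = 0.55*0.91 + 0.85*0.09
        = 0.500500 + 0.076500 = 0.577000
The terms with root rot present sum to 0.076500, so
  P(root rot | wilting, underwatering) = 0.076500 / 0.577000 ≈ 0.1326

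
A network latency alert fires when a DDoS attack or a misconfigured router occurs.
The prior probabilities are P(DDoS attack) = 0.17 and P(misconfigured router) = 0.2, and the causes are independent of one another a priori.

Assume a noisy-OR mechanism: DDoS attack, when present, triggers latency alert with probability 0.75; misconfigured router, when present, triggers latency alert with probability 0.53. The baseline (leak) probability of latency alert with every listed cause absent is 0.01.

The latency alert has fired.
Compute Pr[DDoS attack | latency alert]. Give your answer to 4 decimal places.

Under noisy-OR, P(latency alert | causes) = 1 − (1−0.01)·∏(1−qᵢ) over the active causes.
Enumerate the 4 (DDoS attack, misconfigured router) configurations and weight by the priors:
  P(latency alert) = 0.01*0.83*0.8 + 0.5347*0.83*0.2 + 0.7525*0.17*0.8 + 0.883675*0.17*0.2
        = 0.006640 + 0.088760 + 0.102340 + 0.030045 = 0.227785
The terms with DDoS attack present sum to 0.132385, so
  P(DDoS attack | latency alert) = 0.132385 / 0.227785 ≈ 0.5812

Pr[DDoS attack | latency alert] ≈ 0.5812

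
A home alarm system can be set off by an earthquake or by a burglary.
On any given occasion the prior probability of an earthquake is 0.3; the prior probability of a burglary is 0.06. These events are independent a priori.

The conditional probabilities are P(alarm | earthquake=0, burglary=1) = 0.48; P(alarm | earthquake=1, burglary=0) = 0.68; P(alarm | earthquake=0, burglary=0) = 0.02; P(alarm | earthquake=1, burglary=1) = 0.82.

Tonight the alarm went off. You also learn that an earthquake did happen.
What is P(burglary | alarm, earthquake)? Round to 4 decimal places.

P(alarm | earthquake) = 0.68·0.94 + 0.82·0.06 = 0.639200 + 0.049200 = 0.688400
Restricting to configurations with burglary present: 0.82·0.06 = 0.049200.
Hence the posterior is 0.049200/0.688400 ≈ 0.0715.

P(burglary | alarm, earthquake) ≈ 0.0715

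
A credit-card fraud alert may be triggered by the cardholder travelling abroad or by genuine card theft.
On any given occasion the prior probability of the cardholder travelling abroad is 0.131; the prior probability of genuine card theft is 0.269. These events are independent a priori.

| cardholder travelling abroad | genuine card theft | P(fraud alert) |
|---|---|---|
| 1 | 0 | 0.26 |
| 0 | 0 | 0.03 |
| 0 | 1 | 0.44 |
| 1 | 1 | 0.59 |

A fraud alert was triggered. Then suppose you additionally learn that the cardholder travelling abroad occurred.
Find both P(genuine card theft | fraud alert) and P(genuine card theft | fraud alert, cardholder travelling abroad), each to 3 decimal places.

P(genuine card theft | fraud alert) ≈ 0.738; P(genuine card theft | fraud alert, cardholder travelling abroad) ≈ 0.455

For the numerator, keep only genuine card theft=true terms: 0.102855 + 0.020791 = 0.123646
The normalizing constant is 0.03*0.869*0.731 + 0.44*0.869*0.269 + 0.26*0.131*0.731 + 0.59*0.131*0.269 = 0.167601
Posterior = 0.123646 / 0.167601 ≈ 0.738

With the extra evidence:
For the numerator, keep only genuine card theft=true terms: 0.59×0.269 = 0.158710
Normalizer over all consistent configurations: 0.26×0.731 + 0.59×0.269 = 0.348770
Posterior = 0.158710 / 0.348770 ≈ 0.455
— cardholder travelling abroad explains away the evidence for genuine card theft.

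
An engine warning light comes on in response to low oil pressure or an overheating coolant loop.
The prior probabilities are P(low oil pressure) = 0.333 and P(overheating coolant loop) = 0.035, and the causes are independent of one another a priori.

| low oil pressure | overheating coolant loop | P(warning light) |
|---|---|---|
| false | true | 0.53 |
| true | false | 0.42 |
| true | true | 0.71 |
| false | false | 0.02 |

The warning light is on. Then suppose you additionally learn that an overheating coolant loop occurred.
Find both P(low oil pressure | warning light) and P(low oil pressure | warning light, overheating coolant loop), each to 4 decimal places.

Numerator (weight on configurations with low oil pressure): 0.134965 + 0.008275 = 0.143240
Denominator P(warning light): 0.02*0.667*0.965 + 0.53*0.667*0.035 + 0.42*0.333*0.965 + 0.71*0.333*0.035 = 0.168486
P(low oil pressure | warning light) = 0.143240/0.168486 ≈ 0.8502

With the extra evidence:
P(warning light | overheating coolant loop) = 0.53·0.667 + 0.71·0.333 = 0.353510 + 0.236430 = 0.589940
Restricting to configurations with low oil pressure present: 0.71·0.333 = 0.236430.
P(low oil pressure | warning light, overheating coolant loop) = 0.236430 / 0.589940 ≈ 0.4008

P(low oil pressure | warning light) ≈ 0.8502; P(low oil pressure | warning light, overheating coolant loop) ≈ 0.4008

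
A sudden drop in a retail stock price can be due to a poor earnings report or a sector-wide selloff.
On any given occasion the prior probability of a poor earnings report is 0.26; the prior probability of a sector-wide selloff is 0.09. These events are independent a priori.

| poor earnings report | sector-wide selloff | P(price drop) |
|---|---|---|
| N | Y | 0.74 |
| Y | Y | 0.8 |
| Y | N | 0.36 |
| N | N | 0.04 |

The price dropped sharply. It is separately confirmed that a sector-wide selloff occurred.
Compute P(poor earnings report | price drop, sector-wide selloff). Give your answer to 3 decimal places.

P(poor earnings report | price drop, sector-wide selloff) ≈ 0.275

Sum P(price drop|·) weighted by the priors over both values of poor earnings report:
  P(price drop | sector-wide selloff) = 0.74·0.74 + 0.8·0.26
        = 0.547600 + 0.208000 = 0.755600
The terms with poor earnings report present sum to 0.208000, so
  P(poor earnings report | price drop, sector-wide selloff) = 0.208000 / 0.755600 ≈ 0.275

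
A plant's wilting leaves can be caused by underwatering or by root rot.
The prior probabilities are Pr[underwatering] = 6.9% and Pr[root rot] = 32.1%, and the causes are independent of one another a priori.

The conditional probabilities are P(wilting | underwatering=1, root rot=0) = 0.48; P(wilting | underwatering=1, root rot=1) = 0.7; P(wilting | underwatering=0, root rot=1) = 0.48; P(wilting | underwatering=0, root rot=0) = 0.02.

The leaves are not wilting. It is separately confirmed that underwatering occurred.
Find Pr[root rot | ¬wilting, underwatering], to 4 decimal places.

Pr[root rot | ¬wilting, underwatering] ≈ 0.2143

Numerator (weight on configurations with root rot): 0.3*0.321 = 0.096300
Denominator P(¬wilting | underwatering): 0.52*0.679 + 0.3*0.321 = 0.449380
P(root rot | ¬wilting, underwatering) = 0.096300/0.449380 ≈ 0.2143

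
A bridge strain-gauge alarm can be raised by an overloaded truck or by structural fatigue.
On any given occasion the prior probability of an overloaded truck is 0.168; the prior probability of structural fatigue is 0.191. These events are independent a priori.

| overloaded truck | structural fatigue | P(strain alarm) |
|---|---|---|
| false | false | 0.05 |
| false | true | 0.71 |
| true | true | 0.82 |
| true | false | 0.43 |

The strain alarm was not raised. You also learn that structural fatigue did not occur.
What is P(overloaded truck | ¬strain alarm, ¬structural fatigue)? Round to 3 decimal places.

P(overloaded truck | ¬strain alarm, ¬structural fatigue) ≈ 0.108

Sum P(¬strain alarm|·) weighted by the priors over both values of overloaded truck:
  P(¬strain alarm | ¬structural fatigue) = 0.95·0.832 + 0.57·0.168
        = 0.790400 + 0.095760 = 0.886160
The terms with overloaded truck present sum to 0.095760, so
  P(overloaded truck | ¬strain alarm, ¬structural fatigue) = 0.095760 / 0.886160 ≈ 0.108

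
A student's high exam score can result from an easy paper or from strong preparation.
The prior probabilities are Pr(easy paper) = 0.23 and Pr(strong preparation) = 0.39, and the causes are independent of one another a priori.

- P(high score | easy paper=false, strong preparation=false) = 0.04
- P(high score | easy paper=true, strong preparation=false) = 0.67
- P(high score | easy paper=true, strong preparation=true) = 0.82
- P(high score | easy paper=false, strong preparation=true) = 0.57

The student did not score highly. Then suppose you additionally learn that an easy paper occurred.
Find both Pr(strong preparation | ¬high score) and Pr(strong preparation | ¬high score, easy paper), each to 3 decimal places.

Weight on strong preparation=true, given the evidence: 0.129129 + 0.016146 = 0.145275
Denominator P(¬high score): 0.96*0.77*0.61 + 0.43*0.77*0.39 + 0.33*0.23*0.61 + 0.18*0.23*0.39 = 0.642486
Posterior = 0.145275 / 0.642486 ≈ 0.226

Now also conditioning on easy paper=true:
Sum P(¬high score|·) weighted by the priors over both values of strong preparation:
  P(¬high score | easy paper) = 0.33*0.61 + 0.18*0.39
        = 0.201300 + 0.070200 = 0.271500
The terms with strong preparation present sum to 0.070200, so
  P(strong preparation | ¬high score, easy paper) = 0.070200 / 0.271500 ≈ 0.259

Pr(strong preparation | ¬high score) ≈ 0.226; Pr(strong preparation | ¬high score, easy paper) ≈ 0.259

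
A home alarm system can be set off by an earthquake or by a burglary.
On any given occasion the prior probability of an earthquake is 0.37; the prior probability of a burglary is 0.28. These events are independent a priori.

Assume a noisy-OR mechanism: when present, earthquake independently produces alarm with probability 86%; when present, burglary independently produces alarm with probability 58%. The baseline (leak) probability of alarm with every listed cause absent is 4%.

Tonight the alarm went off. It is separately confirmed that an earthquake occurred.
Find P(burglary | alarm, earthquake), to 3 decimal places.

P(burglary | alarm, earthquake) ≈ 0.298

Under noisy-OR, P(alarm | causes) = 1 − (1−0.04)·∏(1−qᵢ) over the active causes.
Enumerate both values of burglary and weight by the priors:
  P(alarm | earthquake) = 0.8656·0.72 + 0.943552·0.28
        = 0.623232 + 0.264195 = 0.887427
Keeping only the burglary-present terms gives 0.264195, so
  P(burglary | alarm, earthquake) = 0.264195 / 0.887427 ≈ 0.298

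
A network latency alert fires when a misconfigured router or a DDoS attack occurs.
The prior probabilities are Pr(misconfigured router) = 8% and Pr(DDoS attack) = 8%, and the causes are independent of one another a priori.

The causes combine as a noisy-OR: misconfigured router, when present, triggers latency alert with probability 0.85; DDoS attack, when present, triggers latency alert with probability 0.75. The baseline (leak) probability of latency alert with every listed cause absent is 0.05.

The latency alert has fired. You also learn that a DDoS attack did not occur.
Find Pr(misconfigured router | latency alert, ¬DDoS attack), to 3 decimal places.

Under noisy-OR, P(latency alert | causes) = 1 − (1−0.05)·∏(1−qᵢ) over the active causes.
P(latency alert | ¬DDoS attack) = 0.05×0.92 + 0.8575×0.08 = 0.046000 + 0.068600 = 0.114600
The misconfigured router-present share is 0.8575×0.08 = 0.068600.
Hence the posterior is 0.068600/0.114600 ≈ 0.599.

Pr(misconfigured router | latency alert, ¬DDoS attack) ≈ 0.599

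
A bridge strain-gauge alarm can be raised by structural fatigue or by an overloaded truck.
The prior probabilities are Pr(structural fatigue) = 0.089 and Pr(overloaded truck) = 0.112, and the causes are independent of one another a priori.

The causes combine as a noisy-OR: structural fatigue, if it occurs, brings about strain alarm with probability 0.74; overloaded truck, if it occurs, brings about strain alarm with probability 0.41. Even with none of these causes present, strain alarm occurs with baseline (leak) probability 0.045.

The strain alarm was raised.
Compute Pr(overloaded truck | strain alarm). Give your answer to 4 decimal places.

Under noisy-OR, P(strain alarm | causes) = 1 − (1−0.045)·∏(1−qᵢ) over the active causes.
P(strain alarm) = 0.045*0.911*0.888 + 0.43655*0.911*0.112 + 0.7517*0.089*0.888 + 0.853503*0.089*0.112 = 0.036404 + 0.044542 + 0.059408 + 0.008508 = 0.148862
Of this, 0.053050 comes from 0.044542 + 0.008508 (the overloaded truck=true cases).
P(overloaded truck | strain alarm) = 0.053050 / 0.148862 ≈ 0.3564

Pr(overloaded truck | strain alarm) ≈ 0.3564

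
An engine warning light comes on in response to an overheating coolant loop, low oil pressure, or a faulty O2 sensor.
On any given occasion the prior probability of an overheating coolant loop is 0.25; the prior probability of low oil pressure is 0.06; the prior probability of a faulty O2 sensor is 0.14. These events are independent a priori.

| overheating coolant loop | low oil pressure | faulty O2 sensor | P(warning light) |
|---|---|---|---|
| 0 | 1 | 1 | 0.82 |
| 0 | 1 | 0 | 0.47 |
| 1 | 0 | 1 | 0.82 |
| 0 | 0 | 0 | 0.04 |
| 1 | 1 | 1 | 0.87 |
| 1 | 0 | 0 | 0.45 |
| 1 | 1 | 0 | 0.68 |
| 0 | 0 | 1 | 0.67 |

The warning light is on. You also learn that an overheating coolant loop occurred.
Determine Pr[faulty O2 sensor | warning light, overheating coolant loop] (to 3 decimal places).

Pr[faulty O2 sensor | warning light, overheating coolant loop] ≈ 0.224

Enumerate the 4 (low oil pressure, faulty O2 sensor) configurations and weight by the priors:
  P(warning light | overheating coolant loop) = 0.45·0.94·0.86 + 0.82·0.94·0.14 + 0.68·0.06·0.86 + 0.87·0.06·0.14
        = 0.363780 + 0.107912 + 0.035088 + 0.007308 = 0.514088
Configurations with faulty O2 sensor contribute 0.115220, so
  P(faulty O2 sensor | warning light, overheating coolant loop) = 0.115220 / 0.514088 ≈ 0.224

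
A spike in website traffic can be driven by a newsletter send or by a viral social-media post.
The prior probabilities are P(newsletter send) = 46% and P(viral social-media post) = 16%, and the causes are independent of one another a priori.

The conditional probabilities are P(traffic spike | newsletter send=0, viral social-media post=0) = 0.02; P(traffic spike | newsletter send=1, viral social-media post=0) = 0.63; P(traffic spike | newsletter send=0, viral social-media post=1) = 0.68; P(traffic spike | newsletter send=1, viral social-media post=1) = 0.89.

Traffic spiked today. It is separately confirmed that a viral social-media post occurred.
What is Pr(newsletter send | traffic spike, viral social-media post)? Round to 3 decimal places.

Pr(newsletter send | traffic spike, viral social-media post) ≈ 0.527

Sum P(traffic spike|·) weighted by the priors over both values of newsletter send:
  P(traffic spike | viral social-media post) = 0.68*0.54 + 0.89*0.46
        = 0.367200 + 0.409400 = 0.776600
Configurations with newsletter send contribute 0.409400, so
  P(newsletter send | traffic spike, viral social-media post) = 0.409400 / 0.776600 ≈ 0.527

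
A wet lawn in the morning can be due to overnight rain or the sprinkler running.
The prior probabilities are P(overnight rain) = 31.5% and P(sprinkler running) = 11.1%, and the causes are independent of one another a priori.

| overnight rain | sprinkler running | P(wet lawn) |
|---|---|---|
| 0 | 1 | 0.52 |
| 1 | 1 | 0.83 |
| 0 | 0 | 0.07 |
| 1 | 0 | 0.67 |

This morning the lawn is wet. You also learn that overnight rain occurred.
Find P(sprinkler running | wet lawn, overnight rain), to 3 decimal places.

P(sprinkler running | wet lawn, overnight rain) ≈ 0.134

Weight on sprinkler running=true, given the evidence: 0.83·0.111 = 0.092130
The normalizing constant is 0.67·0.889 + 0.83·0.111 = 0.687760
P(sprinkler running | wet lawn, overnight rain) = 0.092130/0.687760 ≈ 0.134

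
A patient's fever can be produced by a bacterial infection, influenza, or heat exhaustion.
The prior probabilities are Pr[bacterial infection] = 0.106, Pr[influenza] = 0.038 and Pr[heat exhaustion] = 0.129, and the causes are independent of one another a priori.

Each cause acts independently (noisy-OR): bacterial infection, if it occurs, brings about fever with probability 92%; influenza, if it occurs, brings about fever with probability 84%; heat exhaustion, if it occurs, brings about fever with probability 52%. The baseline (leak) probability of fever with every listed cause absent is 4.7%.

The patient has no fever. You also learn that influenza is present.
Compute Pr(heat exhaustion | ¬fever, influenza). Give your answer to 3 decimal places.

Under noisy-OR, P(fever | causes) = 1 − (1−0.047)·∏(1−qᵢ) over the active causes.
Weight on heat exhaustion=true, given the evidence: 0.008441 + 0.000080 = 0.008521
Denominator P(¬fever | influenza): 0.15248*0.894*0.871 + 0.07319*0.894*0.129 + 0.012198*0.106*0.871 + 0.005855*0.106*0.129 = 0.128379
Posterior = 0.008521 / 0.128379 ≈ 0.066

Pr(heat exhaustion | ¬fever, influenza) ≈ 0.066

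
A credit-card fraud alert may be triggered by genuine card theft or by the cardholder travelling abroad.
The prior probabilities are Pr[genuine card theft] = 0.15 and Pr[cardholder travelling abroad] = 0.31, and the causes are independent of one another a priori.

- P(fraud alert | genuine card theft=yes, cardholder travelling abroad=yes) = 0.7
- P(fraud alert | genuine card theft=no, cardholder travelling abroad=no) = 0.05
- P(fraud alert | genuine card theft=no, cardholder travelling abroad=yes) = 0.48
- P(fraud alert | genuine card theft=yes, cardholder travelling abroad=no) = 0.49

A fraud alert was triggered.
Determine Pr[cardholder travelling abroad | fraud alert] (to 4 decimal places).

Sum P(fraud alert|·) weighted by the priors over the 4 (genuine card theft, cardholder travelling abroad) configurations:
  P(fraud alert) = 0.05·0.85·0.69 + 0.48·0.85·0.31 + 0.49·0.15·0.69 + 0.7·0.15·0.31
        = 0.029325 + 0.126480 + 0.050715 + 0.032550 = 0.239070
Keeping only the cardholder travelling abroad-present terms gives 0.159030, so
  P(cardholder travelling abroad | fraud alert) = 0.159030 / 0.239070 ≈ 0.6652

Pr[cardholder travelling abroad | fraud alert] ≈ 0.6652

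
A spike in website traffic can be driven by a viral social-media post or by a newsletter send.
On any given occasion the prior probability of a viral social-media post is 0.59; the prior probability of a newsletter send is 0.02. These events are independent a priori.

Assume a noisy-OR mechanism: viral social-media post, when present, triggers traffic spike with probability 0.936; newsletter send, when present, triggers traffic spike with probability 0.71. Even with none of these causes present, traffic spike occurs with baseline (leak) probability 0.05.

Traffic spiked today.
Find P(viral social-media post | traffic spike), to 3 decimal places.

P(viral social-media post | traffic spike) ≈ 0.955

Under noisy-OR, P(traffic spike | causes) = 1 − (1−0.05)·∏(1−qᵢ) over the active causes.
Numerator (weight on configurations with viral social-media post): 0.543045 + 0.011592 = 0.554637
Denominator P(traffic spike): 0.05×0.41×0.98 + 0.7245×0.41×0.02 + 0.9392×0.59×0.98 + 0.982368×0.59×0.02 = 0.580668
Posterior = 0.554637 / 0.580668 ≈ 0.955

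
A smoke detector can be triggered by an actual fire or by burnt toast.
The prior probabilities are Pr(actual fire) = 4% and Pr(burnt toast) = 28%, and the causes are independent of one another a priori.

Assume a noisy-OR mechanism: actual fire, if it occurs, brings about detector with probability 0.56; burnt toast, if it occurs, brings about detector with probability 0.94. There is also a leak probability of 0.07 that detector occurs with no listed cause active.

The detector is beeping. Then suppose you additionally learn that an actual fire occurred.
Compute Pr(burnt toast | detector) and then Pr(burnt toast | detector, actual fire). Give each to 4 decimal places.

Under noisy-OR, P(detector | causes) = 1 − (1−0.07)·∏(1−qᵢ) over the active causes.
Weight on burnt toast=true, given the evidence: 0.253801 + 0.010925 = 0.264726
Normalizer over all consistent configurations: 0.07*0.96*0.72 + 0.9442*0.96*0.28 + 0.5908*0.04*0.72 + 0.975448*0.04*0.28 = 0.330125
P(burnt toast | detector) = 0.264726/0.330125 ≈ 0.8019

Now also conditioning on actual fire=true:
Numerator (weight on configurations with burnt toast): 0.975448*0.28 = 0.273125
Normalizer over all consistent configurations: 0.5908*0.72 + 0.975448*0.28 = 0.698501
P(burnt toast | detector, actual fire) = 0.273125/0.698501 ≈ 0.3910

Pr(burnt toast | detector) ≈ 0.8019; Pr(burnt toast | detector, actual fire) ≈ 0.3910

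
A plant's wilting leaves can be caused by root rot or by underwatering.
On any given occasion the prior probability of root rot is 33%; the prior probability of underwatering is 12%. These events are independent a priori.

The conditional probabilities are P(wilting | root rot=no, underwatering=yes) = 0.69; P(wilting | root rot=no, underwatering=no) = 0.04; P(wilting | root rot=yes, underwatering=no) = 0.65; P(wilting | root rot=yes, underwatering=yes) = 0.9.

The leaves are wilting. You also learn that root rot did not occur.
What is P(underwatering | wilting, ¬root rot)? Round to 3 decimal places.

P(underwatering | wilting, ¬root rot) ≈ 0.702

Numerator (weight on configurations with underwatering): 0.69×0.12 = 0.082800
Normalizer over all consistent configurations: 0.04×0.88 + 0.69×0.12 = 0.118000
Posterior = 0.082800 / 0.118000 ≈ 0.702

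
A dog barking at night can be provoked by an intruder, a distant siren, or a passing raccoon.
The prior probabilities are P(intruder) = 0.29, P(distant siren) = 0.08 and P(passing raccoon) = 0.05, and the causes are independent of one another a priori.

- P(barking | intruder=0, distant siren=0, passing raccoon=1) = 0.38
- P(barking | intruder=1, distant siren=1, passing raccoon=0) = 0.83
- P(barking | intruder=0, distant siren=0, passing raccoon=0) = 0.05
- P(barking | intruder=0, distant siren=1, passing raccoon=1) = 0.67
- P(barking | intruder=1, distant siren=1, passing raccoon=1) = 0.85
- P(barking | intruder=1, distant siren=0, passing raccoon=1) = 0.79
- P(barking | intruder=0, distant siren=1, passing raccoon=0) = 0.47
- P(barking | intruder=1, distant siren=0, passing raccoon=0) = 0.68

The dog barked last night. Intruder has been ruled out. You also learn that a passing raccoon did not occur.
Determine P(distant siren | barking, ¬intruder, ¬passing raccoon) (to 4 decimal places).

P(distant siren | barking, ¬intruder, ¬passing raccoon) ≈ 0.4498

P(barking | ¬intruder, ¬passing raccoon) = 0.05*0.92 + 0.47*0.08 = 0.046000 + 0.037600 = 0.083600
The distant siren-present share is 0.47*0.08 = 0.037600.
P(distant siren | barking, ¬intruder, ¬passing raccoon) = 0.037600 / 0.083600 ≈ 0.4498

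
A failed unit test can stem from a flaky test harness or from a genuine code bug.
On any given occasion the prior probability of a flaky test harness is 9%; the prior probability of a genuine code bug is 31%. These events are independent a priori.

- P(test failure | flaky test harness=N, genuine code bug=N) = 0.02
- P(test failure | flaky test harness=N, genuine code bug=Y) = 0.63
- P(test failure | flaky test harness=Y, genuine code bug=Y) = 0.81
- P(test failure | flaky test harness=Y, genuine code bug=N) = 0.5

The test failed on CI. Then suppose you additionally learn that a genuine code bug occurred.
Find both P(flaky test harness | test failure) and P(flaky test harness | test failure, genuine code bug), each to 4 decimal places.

Enumerate the 4 (flaky test harness, genuine code bug) configurations and weight by the priors:
  P(test failure) = 0.02*0.91*0.69 + 0.63*0.91*0.31 + 0.5*0.09*0.69 + 0.81*0.09*0.31
        = 0.012558 + 0.177723 + 0.031050 + 0.022599 = 0.243930
Configurations with flaky test harness contribute 0.053649, so
  P(flaky test harness | test failure) = 0.053649 / 0.243930 ≈ 0.2199

With the extra evidence:
Sum P(test failure|·) weighted by the priors over both values of flaky test harness:
  P(test failure | genuine code bug) = 0.63*0.91 + 0.81*0.09
        = 0.573300 + 0.072900 = 0.646200
Keeping only the flaky test harness-present terms gives 0.072900, so
  P(flaky test harness | test failure, genuine code bug) = 0.072900 / 0.646200 ≈ 0.1128
— genuine code bug explains away the evidence for flaky test harness.

P(flaky test harness | test failure) ≈ 0.2199; P(flaky test harness | test failure, genuine code bug) ≈ 0.1128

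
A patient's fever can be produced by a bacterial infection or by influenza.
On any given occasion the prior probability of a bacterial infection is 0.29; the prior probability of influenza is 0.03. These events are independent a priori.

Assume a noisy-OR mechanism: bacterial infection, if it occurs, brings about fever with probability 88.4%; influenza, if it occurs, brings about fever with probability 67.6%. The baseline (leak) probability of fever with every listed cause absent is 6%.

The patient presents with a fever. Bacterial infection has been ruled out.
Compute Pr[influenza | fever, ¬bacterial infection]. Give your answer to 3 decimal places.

Under noisy-OR, P(fever | causes) = 1 − (1−0.06)·∏(1−qᵢ) over the active causes.
Sum P(fever|·) weighted by the priors over both values of influenza:
  P(fever | ¬bacterial infection) = 0.06*0.97 + 0.69544*0.03
        = 0.058200 + 0.020863 = 0.079063
Keeping only the influenza-present terms gives 0.020863, so
  P(influenza | fever, ¬bacterial infection) = 0.020863 / 0.079063 ≈ 0.264

Pr[influenza | fever, ¬bacterial infection] ≈ 0.264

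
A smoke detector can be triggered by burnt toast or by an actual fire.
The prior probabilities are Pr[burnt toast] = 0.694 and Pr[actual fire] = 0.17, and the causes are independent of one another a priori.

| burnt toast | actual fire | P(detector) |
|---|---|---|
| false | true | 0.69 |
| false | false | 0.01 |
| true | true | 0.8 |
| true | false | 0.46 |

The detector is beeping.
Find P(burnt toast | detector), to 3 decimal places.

Enumerate the 4 (burnt toast, actual fire) configurations and weight by the priors:
  P(detector) = 0.01*0.306*0.83 + 0.69*0.306*0.17 + 0.46*0.694*0.83 + 0.8*0.694*0.17
        = 0.002540 + 0.035894 + 0.264969 + 0.094384 = 0.397787
The terms with burnt toast present sum to 0.359353, so
  P(burnt toast | detector) = 0.359353 / 0.397787 ≈ 0.903

P(burnt toast | detector) ≈ 0.903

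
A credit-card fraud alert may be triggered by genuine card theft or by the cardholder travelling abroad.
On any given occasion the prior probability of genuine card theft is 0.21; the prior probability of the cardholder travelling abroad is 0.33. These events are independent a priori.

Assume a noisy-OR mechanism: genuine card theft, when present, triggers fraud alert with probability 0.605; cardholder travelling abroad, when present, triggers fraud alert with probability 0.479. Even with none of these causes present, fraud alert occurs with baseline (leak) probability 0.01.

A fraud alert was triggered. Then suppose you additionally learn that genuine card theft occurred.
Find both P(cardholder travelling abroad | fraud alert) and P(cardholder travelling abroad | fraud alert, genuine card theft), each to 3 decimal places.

Under noisy-OR, P(fraud alert | causes) = 1 − (1−0.01)·∏(1−qᵢ) over the active causes.
Enumerate the 4 (genuine card theft, cardholder travelling abroad) configurations and weight by the priors:
  P(fraud alert) = 0.01·0.79·0.67 + 0.48421·0.79·0.33 + 0.60895·0.21·0.67 + 0.796263·0.21·0.33
        = 0.005293 + 0.126234 + 0.085679 + 0.055181 = 0.272387
The terms with cardholder travelling abroad present sum to 0.181415, so
  P(cardholder travelling abroad | fraud alert) = 0.181415 / 0.272387 ≈ 0.666

With the extra evidence:
For the numerator, keep only cardholder travelling abroad=true terms: 0.796263*0.33 = 0.262767
Denominator P(fraud alert | genuine card theft): 0.60895*0.67 + 0.796263*0.33 = 0.670764
P(cardholder travelling abroad | fraud alert, genuine card theft) = 0.262767/0.670764 ≈ 0.392

P(cardholder travelling abroad | fraud alert) ≈ 0.666; P(cardholder travelling abroad | fraud alert, genuine card theft) ≈ 0.392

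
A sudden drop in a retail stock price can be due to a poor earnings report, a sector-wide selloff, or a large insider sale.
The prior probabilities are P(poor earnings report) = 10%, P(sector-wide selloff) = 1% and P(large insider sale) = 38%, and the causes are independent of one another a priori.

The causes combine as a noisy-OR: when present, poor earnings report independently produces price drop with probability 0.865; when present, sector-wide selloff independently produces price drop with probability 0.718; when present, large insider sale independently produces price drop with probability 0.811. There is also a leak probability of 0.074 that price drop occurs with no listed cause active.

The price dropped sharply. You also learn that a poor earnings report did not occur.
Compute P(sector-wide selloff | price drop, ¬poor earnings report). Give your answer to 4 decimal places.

P(sector-wide selloff | price drop, ¬poor earnings report) ≈ 0.0225

Under noisy-OR, P(price drop | causes) = 1 − (1−0.074)·∏(1−qᵢ) over the active causes.
P(price drop | ¬poor earnings report) = 0.074*0.99*0.62 + 0.824986*0.99*0.38 + 0.738868*0.01*0.62 + 0.950646*0.01*0.38 = 0.045421 + 0.310360 + 0.004581 + 0.003612 = 0.363974
Of this, 0.008193 comes from 0.004581 + 0.003612 (the sector-wide selloff=true cases).
Hence the posterior is 0.008193/0.363974 ≈ 0.0225.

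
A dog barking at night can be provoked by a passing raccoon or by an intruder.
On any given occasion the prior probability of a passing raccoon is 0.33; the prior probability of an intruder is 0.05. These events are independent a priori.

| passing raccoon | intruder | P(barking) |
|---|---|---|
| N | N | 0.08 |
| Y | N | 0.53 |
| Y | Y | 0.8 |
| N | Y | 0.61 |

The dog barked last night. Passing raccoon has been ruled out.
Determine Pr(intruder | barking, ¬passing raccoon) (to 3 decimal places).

Pr(intruder | barking, ¬passing raccoon) ≈ 0.286

Numerator (weight on configurations with intruder): 0.61*0.05 = 0.030500
Denominator P(barking | ¬passing raccoon): 0.08*0.95 + 0.61*0.05 = 0.106500
P(intruder | barking, ¬passing raccoon) = 0.030500/0.106500 ≈ 0.286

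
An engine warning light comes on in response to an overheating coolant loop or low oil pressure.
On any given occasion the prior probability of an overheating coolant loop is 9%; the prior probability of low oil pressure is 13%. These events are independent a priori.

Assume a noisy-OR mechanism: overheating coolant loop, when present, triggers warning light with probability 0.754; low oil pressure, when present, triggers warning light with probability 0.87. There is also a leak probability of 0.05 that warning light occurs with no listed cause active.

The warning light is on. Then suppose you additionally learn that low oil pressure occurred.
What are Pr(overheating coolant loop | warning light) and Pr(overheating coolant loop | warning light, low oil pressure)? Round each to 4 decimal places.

Under noisy-OR, P(warning light | causes) = 1 − (1−0.05)·∏(1−qᵢ) over the active causes.
Numerator (weight on configurations with overheating coolant loop): 0.060001 + 0.011345 = 0.071346
The normalizing constant is 0.05×0.91×0.87 + 0.8765×0.91×0.13 + 0.7663×0.09×0.87 + 0.969619×0.09×0.13 = 0.214621
Posterior = 0.071346 / 0.214621 ≈ 0.3324

With the extra evidence:
Weight on overheating coolant loop=true, given the evidence: 0.969619×0.09 = 0.087266
Denominator P(warning light | low oil pressure): 0.8765×0.91 + 0.969619×0.09 = 0.884881
P(overheating coolant loop | warning light, low oil pressure) = 0.087266/0.884881 ≈ 0.0986

Pr(overheating coolant loop | warning light) ≈ 0.3324; Pr(overheating coolant loop | warning light, low oil pressure) ≈ 0.0986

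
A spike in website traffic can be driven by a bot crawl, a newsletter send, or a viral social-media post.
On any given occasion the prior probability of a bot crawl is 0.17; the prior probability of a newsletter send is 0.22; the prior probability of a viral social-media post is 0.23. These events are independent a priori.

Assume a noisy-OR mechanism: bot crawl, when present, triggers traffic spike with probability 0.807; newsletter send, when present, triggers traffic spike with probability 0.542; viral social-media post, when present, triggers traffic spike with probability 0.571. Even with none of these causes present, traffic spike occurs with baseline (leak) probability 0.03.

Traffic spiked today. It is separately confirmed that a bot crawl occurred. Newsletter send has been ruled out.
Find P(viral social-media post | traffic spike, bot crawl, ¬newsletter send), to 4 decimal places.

Under noisy-OR, P(traffic spike | causes) = 1 − (1−0.03)·∏(1−qᵢ) over the active causes.
Sum P(traffic spike|·) weighted by the priors over both values of viral social-media post:
  P(traffic spike | bot crawl, ¬newsletter send) = 0.81279·0.77 + 0.919687·0.23
        = 0.625848 + 0.211528 = 0.837376
Keeping only the viral social-media post-present terms gives 0.211528, so
  P(viral social-media post | traffic spike, bot crawl, ¬newsletter send) = 0.211528 / 0.837376 ≈ 0.2526

P(viral social-media post | traffic spike, bot crawl, ¬newsletter send) ≈ 0.2526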